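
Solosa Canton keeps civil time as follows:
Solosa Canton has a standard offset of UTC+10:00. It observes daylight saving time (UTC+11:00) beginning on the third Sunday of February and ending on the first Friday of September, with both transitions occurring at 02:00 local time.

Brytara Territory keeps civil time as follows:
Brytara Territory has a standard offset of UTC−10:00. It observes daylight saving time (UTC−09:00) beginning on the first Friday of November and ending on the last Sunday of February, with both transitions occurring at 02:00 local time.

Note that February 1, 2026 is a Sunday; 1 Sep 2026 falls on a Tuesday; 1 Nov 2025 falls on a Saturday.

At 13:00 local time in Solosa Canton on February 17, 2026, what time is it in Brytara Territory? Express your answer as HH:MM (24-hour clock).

17:00

1 February 2026 is a Sunday, so the first Sunday is February 1 and the third is February 15.
1 September 2026 is a Tuesday, so the first Friday is September 4.
February 17, 2026 lies within the daylight-saving period (15 February – 4 September), so Solosa Canton is on daylight time, UTC+11:00.
13:00 Solosa Canton − 11h = 02:00 UTC.
1 November 2025 is a Saturday, so the first Friday is November 7.
1 February 2026 is a Sunday, so Sundays fall on 1, 8, 15, 22; the last is February 22.
At the standard offset (UTC−10:00), 02:00 UTC − 10h = 16:00 Brytara Territory standard time (rolling into the previous day, 16 February 2026).
The standard-time date in Brytara Territory, February 16, 2026, lies within the daylight-saving period (7 November 2025 – 22 February 2026), so Brytara Territory is on daylight time, UTC−09:00.
02:00 UTC − 9h = 17:00 Brytara Territory (rolling into the previous day, 16 February 2026).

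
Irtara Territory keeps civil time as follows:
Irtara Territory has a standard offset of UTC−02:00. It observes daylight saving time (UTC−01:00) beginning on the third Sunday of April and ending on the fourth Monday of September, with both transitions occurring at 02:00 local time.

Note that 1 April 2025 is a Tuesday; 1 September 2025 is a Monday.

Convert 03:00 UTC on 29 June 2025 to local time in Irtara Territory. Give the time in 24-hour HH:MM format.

1 April 2025 is a Tuesday, so the first Sunday is April 6 and the third is April 20.
1 September 2025 is a Monday, so the first Monday is September 1 and the fourth is September 22.
At the standard offset (UTC−02:00), 03:00 UTC − 2h = 01:00 Irtara Territory standard time.
Daylight saving runs 20 April – 22 September; the standard-time date in Irtara Territory, 29 June 2025, is inside that window, so Irtara Territory is at UTC−01:00.
03:00 UTC − 1h = 02:00 local.

02:00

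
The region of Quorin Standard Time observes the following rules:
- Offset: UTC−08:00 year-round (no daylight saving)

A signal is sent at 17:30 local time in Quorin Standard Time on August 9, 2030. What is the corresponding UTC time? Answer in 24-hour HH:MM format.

Quorin Standard Time has no daylight saving, so its offset is UTC−08:00 year-round.
17:30 local + 8h = 01:30 UTC (rolling into the next day, 10 August 2030).

01:30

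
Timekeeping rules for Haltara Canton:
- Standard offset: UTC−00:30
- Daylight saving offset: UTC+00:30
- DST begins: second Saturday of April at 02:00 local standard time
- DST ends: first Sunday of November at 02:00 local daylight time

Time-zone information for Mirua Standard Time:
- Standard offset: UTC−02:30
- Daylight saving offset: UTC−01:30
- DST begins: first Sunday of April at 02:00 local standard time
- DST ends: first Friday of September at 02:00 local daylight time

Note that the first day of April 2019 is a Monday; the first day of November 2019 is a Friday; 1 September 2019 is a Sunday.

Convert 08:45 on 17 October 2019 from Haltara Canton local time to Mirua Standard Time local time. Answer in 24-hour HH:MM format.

1 April 2019 is a Monday, so the first Saturday is April 6 and the second is April 13.
1 November 2019 is a Friday, so the first Sunday is November 3.
17 October 2019 lies within the daylight-saving period (13 April – 3 November), so Haltara Canton is on daylight time, UTC+00:30.
08:45 Haltara Canton − 0h30m = 08:15 UTC.
1 April 2019 is a Monday, so the first Sunday is April 7.
1 September 2019 is a Sunday, so the first Friday is September 6.
At the standard offset (UTC−02:30), 08:15 UTC − 2h30m = 05:45 Mirua Standard Time standard time.
Daylight saving runs 7 April – 6 September; the standard-time date in Mirua Standard Time, 17 October 2019, is outside that window, so Mirua Standard Time is on standard time at UTC−02:30.
08:15 UTC − 2h30m = 05:45 Mirua Standard Time.

05:45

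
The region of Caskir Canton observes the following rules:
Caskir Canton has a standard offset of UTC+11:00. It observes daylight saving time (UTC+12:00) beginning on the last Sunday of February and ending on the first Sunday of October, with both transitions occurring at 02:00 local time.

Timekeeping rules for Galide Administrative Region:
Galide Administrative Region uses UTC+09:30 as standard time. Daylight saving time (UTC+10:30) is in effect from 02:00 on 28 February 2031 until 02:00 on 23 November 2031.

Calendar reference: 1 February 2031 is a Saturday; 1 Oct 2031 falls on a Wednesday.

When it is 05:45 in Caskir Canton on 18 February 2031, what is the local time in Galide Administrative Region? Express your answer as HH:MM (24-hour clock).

04:15

1 February 2031 is a Saturday, so Sundays fall on 2, 9, 16, 23; the last is February 23.
1 October 2031 is a Wednesday, so the first Sunday is October 5.
18 February 2031 does not fall between 23 February and 5 October, so daylight saving is not in effect and Caskir Canton is at UTC+11:00.
05:45 Caskir Canton − 11h = 18:45 UTC (rolling into the previous day, 17 February 2031).
At the standard offset (UTC+09:30), 18:45 UTC + 9h30m = 04:15 Galide Administrative Region standard time (rolling into the next day, 18 February 2031).
The standard-time date in Galide Administrative Region, 18 February 2031, does not fall between 28 February and 23 November, so daylight saving is not in effect and Galide Administrative Region is at UTC+09:30.
18:45 UTC + 9h30m = 04:15 Galide Administrative Region (rolling into the next day, 18 February 2031).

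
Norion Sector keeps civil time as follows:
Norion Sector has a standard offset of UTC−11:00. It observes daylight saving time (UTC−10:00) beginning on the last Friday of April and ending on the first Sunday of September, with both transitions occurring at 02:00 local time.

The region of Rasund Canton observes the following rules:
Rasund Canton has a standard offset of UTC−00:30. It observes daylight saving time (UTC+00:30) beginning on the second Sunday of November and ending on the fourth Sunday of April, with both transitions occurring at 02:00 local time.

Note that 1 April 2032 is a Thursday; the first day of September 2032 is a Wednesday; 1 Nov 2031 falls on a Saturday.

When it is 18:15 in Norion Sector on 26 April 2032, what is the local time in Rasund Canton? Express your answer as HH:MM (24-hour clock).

1 April 2032 is a Thursday, so Fridays fall on 2, 9, 16, 23, 30; the last is April 30.
1 September 2032 is a Wednesday, so the first Sunday is September 5.
Daylight saving runs 30 April – 5 September; 26 April 2032 is outside that window, so Norion Sector is on standard time at UTC−11:00.
18:15 Norion Sector + 11h = 05:15 UTC (rolling into the next day, 27 April 2032).
1 November 2031 is a Saturday, so the first Sunday is November 2 and the second is November 9.
1 April 2032 is a Thursday, so the first Sunday is April 4 and the fourth is April 25.
At the standard offset (UTC−00:30), 05:15 UTC − 0h30m = 04:45 Rasund Canton standard time.
The standard-time date in Rasund Canton, 27 April 2032, does not fall between 9 November 2031 and 25 April 2032, so daylight saving is not in effect and Rasund Canton is at UTC−00:30.
05:15 UTC − 0h30m = 04:45 Rasund Canton.

04:45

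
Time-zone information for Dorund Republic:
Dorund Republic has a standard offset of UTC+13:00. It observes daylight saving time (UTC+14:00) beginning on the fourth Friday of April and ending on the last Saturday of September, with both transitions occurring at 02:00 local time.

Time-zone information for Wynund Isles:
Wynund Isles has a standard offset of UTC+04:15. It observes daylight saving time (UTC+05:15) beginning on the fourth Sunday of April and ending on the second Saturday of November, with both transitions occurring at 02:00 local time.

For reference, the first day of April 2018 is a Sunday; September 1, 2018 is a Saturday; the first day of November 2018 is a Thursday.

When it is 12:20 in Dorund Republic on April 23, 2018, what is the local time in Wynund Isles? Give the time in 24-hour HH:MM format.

04:35

1 April 2018 is a Sunday, so the first Friday is April 6 and the fourth is April 27.
1 September 2018 is a Saturday, so Saturdays fall on 1, 8, 15, 22, 29; the last is September 29.
April 23, 2018 is outside the daylight-saving period (27 April – 29 September), so Dorund Republic is on standard time, UTC+13:00.
12:20 Dorund Republic − 13h = 23:20 UTC (rolling into the previous day, 22 April 2018).
1 April 2018 is a Sunday, so the first Sunday is April 1 and the fourth is April 22.
1 November 2018 is a Thursday, so the first Saturday is November 3 and the second is November 10.
At the standard offset (UTC+04:15), 23:20 UTC + 4h15m = 03:35 Wynund Isles standard time (rolling into the next day, 23 April 2018).
Daylight saving runs 22 April – 10 November; the standard-time date in Wynund Isles, April 23, 2018, is inside that window, so Wynund Isles is at UTC+05:15.
23:20 UTC + 5h15m = 04:35 Wynund Isles (rolling into the next day, 23 April 2018).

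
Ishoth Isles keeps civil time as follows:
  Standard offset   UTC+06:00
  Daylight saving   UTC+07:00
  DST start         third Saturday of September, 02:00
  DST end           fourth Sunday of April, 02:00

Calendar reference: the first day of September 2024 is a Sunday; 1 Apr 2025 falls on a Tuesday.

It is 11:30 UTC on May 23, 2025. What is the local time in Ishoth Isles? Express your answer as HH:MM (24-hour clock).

1 September 2024 is a Sunday, so the first Saturday is September 7 and the third is September 21.
1 April 2025 is a Tuesday, so the first Sunday is April 6 and the fourth is April 27.
At the standard offset (UTC+06:00), 11:30 UTC + 6h = 17:30 Ishoth Isles standard time.
The standard-time date in Ishoth Isles, May 23, 2025, does not fall between 21 September 2024 and 27 April 2025, so daylight saving is not in effect and Ishoth Isles is at UTC+06:00.
11:30 UTC + 6h = 17:30 local.

17:30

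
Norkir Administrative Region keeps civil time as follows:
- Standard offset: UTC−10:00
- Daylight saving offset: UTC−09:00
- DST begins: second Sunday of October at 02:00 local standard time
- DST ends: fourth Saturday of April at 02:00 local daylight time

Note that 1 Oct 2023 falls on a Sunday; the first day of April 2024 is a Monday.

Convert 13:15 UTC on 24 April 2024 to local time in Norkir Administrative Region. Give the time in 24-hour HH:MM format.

1 October 2023 is a Sunday, so the first Sunday is October 1 and the second is October 8.
1 April 2024 is a Monday, so the first Saturday is April 6 and the fourth is April 27.
At the standard offset (UTC−10:00), 13:15 UTC − 10h = 03:15 Norkir Administrative Region standard time.
The standard-time date in Norkir Administrative Region, 24 April 2024, lies within the daylight-saving period (8 October 2023 – 27 April 2024), so Norkir Administrative Region is on daylight time, UTC−09:00.
13:15 UTC − 9h = 04:15 local.

04:15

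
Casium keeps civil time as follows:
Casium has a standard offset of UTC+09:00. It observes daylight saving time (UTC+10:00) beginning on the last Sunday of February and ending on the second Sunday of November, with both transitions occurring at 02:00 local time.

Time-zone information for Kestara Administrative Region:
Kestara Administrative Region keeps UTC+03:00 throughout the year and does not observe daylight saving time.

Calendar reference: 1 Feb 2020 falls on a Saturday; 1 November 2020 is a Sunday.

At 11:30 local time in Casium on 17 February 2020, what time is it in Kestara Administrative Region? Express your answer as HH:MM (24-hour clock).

1 February 2020 is a Saturday, so Sundays fall on 2, 9, 16, 23; the last is February 23.
1 November 2020 is a Sunday, so the first Sunday is November 1 and the second is November 8.
17 February 2020 is outside the daylight-saving period (23 February – 8 November), so Casium is on standard time, UTC+09:00.
11:30 Casium − 9h = 02:30 UTC.
Kestara Administrative Region has no daylight saving, so its offset is UTC+03:00 year-round.
02:30 UTC + 3h = 05:30 Kestara Administrative Region.

05:30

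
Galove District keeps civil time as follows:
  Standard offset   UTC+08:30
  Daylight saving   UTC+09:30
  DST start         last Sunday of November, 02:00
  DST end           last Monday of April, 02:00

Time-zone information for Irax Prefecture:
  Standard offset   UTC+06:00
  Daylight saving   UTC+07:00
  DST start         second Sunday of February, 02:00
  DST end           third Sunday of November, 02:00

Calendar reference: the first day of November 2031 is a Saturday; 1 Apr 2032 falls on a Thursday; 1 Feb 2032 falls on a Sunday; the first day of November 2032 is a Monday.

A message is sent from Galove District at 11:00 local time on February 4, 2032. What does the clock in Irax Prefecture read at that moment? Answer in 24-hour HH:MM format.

1 November 2031 is a Saturday, so Sundays fall on 2, 9, 16, 23, 30; the last is November 30.
1 April 2032 is a Thursday, so Mondays fall on 5, 12, 19, 26; the last is April 26.
February 4, 2032 lies within the daylight-saving period (30 November 2031 – 26 April 2032), so Galove District is on daylight time, UTC+09:30.
11:00 Galove District − 9h30m = 01:30 UTC.
1 February 2032 is a Sunday, so the first Sunday is February 1 and the second is February 8.
1 November 2032 is a Monday, so the first Sunday is November 7 and the third is November 21.
At the standard offset (UTC+06:00), 01:30 UTC + 6h = 07:30 Irax Prefecture standard time.
Daylight saving runs 8 February – 21 November; the standard-time date in Irax Prefecture, February 4, 2032, is outside that window, so Irax Prefecture is on standard time at UTC+06:00.
01:30 UTC + 6h = 07:30 Irax Prefecture.

07:30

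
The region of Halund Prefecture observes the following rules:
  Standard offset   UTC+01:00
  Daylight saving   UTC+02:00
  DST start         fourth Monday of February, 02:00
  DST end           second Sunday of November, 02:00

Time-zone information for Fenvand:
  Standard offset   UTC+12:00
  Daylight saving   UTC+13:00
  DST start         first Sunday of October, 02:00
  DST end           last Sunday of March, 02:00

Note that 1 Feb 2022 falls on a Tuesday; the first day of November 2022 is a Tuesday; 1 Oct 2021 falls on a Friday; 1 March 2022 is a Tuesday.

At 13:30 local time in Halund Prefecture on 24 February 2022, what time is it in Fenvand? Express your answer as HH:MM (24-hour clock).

01:30

1 February 2022 is a Tuesday, so the first Monday is February 7 and the fourth is February 28.
1 November 2022 is a Tuesday, so the first Sunday is November 6 and the second is November 13.
Daylight saving runs 28 February – 13 November; 24 February 2022 is outside that window, so Halund Prefecture is on standard time at UTC+01:00.
13:30 Halund Prefecture − 1h = 12:30 UTC.
1 October 2021 is a Friday, so the first Sunday is October 3.
1 March 2022 is a Tuesday, so Sundays fall on 6, 13, 20, 27; the last is March 27.
At the standard offset (UTC+12:00), 12:30 UTC + 12h = 00:30 Fenvand standard time (rolling into the next day, 25 February 2022).
The standard-time date in Fenvand, 25 February 2022, lies within the daylight-saving period (3 October 2021 – 27 March 2022), so Fenvand is on daylight time, UTC+13:00.
12:30 UTC + 13h = 01:30 Fenvand (rolling into the next day, 25 February 2022).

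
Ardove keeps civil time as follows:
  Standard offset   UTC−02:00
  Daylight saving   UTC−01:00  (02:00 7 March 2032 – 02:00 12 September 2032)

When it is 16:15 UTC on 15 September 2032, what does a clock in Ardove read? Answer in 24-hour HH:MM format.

14:15

At the standard offset (UTC−02:00), 16:15 UTC − 2h = 14:15 Ardove standard time.
The standard-time date in Ardove, 15 September 2032, does not fall between 7 March and 12 September, so daylight saving is not in effect and Ardove is at UTC−02:00.
16:15 UTC − 2h = 14:15 local.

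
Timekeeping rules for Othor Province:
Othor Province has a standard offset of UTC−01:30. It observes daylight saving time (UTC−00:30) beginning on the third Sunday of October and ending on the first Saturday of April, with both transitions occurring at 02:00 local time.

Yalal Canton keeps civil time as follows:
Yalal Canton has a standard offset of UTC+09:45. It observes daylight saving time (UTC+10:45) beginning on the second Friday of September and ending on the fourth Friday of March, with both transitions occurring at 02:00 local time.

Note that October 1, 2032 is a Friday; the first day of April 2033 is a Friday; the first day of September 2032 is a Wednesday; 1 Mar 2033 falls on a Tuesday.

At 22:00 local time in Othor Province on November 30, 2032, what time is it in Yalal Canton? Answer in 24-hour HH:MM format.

1 October 2032 is a Friday, so the first Sunday is October 3 and the third is October 17.
1 April 2033 is a Friday, so the first Saturday is April 2.
November 30, 2032 lies within the daylight-saving period (17 October 2032 – 2 April 2033), so Othor Province is on daylight time, UTC−00:30.
22:00 Othor Province + 0h30m = 22:30 UTC.
1 September 2032 is a Wednesday, so the first Friday is September 3 and the second is September 10.
1 March 2033 is a Tuesday, so the first Friday is March 4 and the fourth is March 25.
At the standard offset (UTC+09:45), 22:30 UTC + 9h45m = 08:15 Yalal Canton standard time (rolling into the next day, 1 December 2032).
The standard-time date in Yalal Canton, December 1, 2032, lies within the daylight-saving period (10 September 2032 – 25 March 2033), so Yalal Canton is on daylight time, UTC+10:45.
22:30 UTC + 10h45m = 09:15 Yalal Canton (rolling into the next day, 1 December 2032).

09:15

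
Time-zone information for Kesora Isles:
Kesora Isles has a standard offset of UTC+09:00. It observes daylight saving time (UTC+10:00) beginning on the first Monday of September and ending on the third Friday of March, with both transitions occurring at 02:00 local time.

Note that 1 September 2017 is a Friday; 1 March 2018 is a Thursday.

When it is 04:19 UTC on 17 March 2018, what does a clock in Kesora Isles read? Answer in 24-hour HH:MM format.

13:19

1 September 2017 is a Friday, so the first Monday is September 4.
1 March 2018 is a Thursday, so the first Friday is March 2 and the third is March 16.
At the standard offset (UTC+09:00), 04:19 UTC + 9h = 13:19 Kesora Isles standard time.
Daylight saving runs 4 September 2017 – 16 March 2018; the standard-time date in Kesora Isles, 17 March 2018, is outside that window, so Kesora Isles is on standard time at UTC+09:00.
04:19 UTC + 9h = 13:19 local.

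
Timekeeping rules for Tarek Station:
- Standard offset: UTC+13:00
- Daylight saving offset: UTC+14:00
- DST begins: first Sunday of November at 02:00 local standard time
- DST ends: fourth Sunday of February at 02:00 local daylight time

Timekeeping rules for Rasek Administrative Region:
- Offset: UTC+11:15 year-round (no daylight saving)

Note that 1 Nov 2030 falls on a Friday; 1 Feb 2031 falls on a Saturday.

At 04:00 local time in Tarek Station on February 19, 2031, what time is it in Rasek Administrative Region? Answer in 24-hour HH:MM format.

1 November 2030 is a Friday, so the first Sunday is November 3.
1 February 2031 is a Saturday, so the first Sunday is February 2 and the fourth is February 23.
February 19, 2031 lies within the daylight-saving period (3 November 2030 – 23 February 2031), so Tarek Station is on daylight time, UTC+14:00.
04:00 Tarek Station − 14h = 14:00 UTC (rolling into the previous day, 18 February 2031).
Rasek Administrative Region has no daylight saving, so its offset is UTC+11:15 year-round.
14:00 UTC + 11h15m = 01:15 Rasek Administrative Region (rolling into the next day, 19 February 2031).

01:15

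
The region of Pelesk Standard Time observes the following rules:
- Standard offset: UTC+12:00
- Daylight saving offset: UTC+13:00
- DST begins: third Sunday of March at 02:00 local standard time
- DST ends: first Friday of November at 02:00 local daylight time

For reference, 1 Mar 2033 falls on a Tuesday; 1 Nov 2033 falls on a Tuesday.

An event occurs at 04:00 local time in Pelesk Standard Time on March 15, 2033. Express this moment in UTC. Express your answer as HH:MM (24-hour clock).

16:00

1 March 2033 is a Tuesday, so the first Sunday is March 6 and the third is March 20.
1 November 2033 is a Tuesday, so the first Friday is November 4.
March 15, 2033 is outside the daylight-saving period (20 March – 4 November), so Pelesk Standard Time is on standard time, UTC+12:00.
04:00 local − 12h = 16:00 UTC (rolling into the previous day, 14 March 2033).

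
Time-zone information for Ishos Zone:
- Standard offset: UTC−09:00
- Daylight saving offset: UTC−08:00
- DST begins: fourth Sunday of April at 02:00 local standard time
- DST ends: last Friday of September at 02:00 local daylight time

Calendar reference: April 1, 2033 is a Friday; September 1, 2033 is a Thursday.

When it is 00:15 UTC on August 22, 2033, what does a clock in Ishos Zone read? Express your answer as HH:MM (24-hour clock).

16:15

1 April 2033 is a Friday, so the first Sunday is April 3 and the fourth is April 24.
1 September 2033 is a Thursday, so Fridays fall on 2, 9, 16, 23, 30; the last is September 30.
At the standard offset (UTC−09:00), 00:15 UTC − 9h = 15:15 Ishos Zone standard time (rolling into the previous day, 21 August 2033).
Daylight saving runs 24 April – 30 September; the standard-time date in Ishos Zone, August 21, 2033, is inside that window, so Ishos Zone is at UTC−08:00.
00:15 UTC − 8h = 16:15 local (rolling into the previous day, 21 August 2033).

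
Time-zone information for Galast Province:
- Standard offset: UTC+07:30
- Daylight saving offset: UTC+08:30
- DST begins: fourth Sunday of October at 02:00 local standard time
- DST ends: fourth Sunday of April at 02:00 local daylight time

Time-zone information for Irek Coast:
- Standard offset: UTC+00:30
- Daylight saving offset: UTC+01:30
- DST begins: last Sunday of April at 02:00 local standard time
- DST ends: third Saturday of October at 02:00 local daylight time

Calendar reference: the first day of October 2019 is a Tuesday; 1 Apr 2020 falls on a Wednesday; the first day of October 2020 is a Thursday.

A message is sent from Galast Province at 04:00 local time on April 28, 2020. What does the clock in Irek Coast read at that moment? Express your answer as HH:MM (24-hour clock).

22:00

1 October 2019 is a Tuesday, so the first Sunday is October 6 and the fourth is October 27.
1 April 2020 is a Wednesday, so the first Sunday is April 5 and the fourth is April 26.
April 28, 2020 is outside the daylight-saving period (27 October 2019 – 26 April 2020), so Galast Province is on standard time, UTC+07:30.
04:00 Galast Province − 7h30m = 20:30 UTC (rolling into the previous day, 27 April 2020).
1 April 2020 is a Wednesday, so Sundays fall on 5, 12, 19, 26; the last is April 26.
1 October 2020 is a Thursday, so the first Saturday is October 3 and the third is October 17.
At the standard offset (UTC+00:30), 20:30 UTC + 0h30m = 21:00 Irek Coast standard time.
The standard-time date in Irek Coast, April 27, 2020, lies within the daylight-saving period (26 April – 17 October), so Irek Coast is on daylight time, UTC+01:30.
20:30 UTC + 1h30m = 22:00 Irek Coast.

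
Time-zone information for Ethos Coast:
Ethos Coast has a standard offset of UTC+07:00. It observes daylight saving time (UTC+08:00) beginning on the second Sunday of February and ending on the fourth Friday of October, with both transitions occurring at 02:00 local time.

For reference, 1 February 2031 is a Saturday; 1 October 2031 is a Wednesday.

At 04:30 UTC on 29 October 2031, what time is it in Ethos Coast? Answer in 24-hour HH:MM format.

11:30

1 February 2031 is a Saturday, so the first Sunday is February 2 and the second is February 9.
1 October 2031 is a Wednesday, so the first Friday is October 3 and the fourth is October 24.
At the standard offset (UTC+07:00), 04:30 UTC + 7h = 11:30 Ethos Coast standard time.
The standard-time date in Ethos Coast, 29 October 2031, is outside the daylight-saving period (9 February – 24 October), so Ethos Coast is on standard time, UTC+07:00.
04:30 UTC + 7h = 11:30 local.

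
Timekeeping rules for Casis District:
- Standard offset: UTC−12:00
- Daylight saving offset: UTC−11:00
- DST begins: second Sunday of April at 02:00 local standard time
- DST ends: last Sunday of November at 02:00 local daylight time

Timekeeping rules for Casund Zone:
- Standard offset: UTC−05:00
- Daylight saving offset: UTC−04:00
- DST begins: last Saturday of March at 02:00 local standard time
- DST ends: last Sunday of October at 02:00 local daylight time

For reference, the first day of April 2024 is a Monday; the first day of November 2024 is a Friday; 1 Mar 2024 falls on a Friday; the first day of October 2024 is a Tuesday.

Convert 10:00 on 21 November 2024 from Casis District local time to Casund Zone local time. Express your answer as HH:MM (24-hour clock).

16:00

1 April 2024 is a Monday, so the first Sunday is April 7 and the second is April 14.
1 November 2024 is a Friday, so Sundays fall on 3, 10, 17, 24; the last is November 24.
21 November 2024 falls between 14 April and 24 November, so daylight saving is in effect and Casis District is at UTC−11:00.
10:00 Casis District + 11h = 21:00 UTC.
1 March 2024 is a Friday, so Saturdays fall on 2, 9, 16, 23, 30; the last is March 30.
1 October 2024 is a Tuesday, so Sundays fall on 6, 13, 20, 27; the last is October 27.
At the standard offset (UTC−05:00), 21:00 UTC − 5h = 16:00 Casund Zone standard time.
Daylight saving runs 30 March – 27 October; the standard-time date in Casund Zone, 21 November 2024, is outside that window, so Casund Zone is on standard time at UTC−05:00.
21:00 UTC − 5h = 16:00 Casund Zone.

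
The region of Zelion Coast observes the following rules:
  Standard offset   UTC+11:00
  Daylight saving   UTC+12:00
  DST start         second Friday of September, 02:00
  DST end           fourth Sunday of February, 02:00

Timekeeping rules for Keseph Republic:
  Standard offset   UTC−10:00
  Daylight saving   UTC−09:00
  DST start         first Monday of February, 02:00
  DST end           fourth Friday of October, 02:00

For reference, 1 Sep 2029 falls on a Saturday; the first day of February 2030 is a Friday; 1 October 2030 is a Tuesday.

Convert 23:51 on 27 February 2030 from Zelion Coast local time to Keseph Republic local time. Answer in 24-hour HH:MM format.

03:51

1 September 2029 is a Saturday, so the first Friday is September 7 and the second is September 14.
1 February 2030 is a Friday, so the first Sunday is February 3 and the fourth is February 24.
Daylight saving runs 14 September 2029 – 24 February 2030; 27 February 2030 is outside that window, so Zelion Coast is on standard time at UTC+11:00.
23:51 Zelion Coast − 11h = 12:51 UTC.
1 February 2030 is a Friday, so the first Monday is February 4.
1 October 2030 is a Tuesday, so the first Friday is October 4 and the fourth is October 25.
At the standard offset (UTC−10:00), 12:51 UTC − 10h = 02:51 Keseph Republic standard time.
The standard-time date in Keseph Republic, 27 February 2030, falls between 4 February and 25 October, so daylight saving is in effect and Keseph Republic is at UTC−09:00.
12:51 UTC − 9h = 03:51 Keseph Republic.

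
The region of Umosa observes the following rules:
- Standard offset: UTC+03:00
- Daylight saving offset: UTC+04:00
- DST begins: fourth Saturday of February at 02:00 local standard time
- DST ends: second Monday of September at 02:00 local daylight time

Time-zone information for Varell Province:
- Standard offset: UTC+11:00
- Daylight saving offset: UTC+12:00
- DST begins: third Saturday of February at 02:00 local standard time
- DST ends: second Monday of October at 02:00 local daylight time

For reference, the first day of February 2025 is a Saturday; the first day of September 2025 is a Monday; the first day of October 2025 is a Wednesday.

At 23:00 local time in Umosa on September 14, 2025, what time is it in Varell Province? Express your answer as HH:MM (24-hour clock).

1 February 2025 is a Saturday, so the first Saturday is February 1 and the fourth is February 22.
1 September 2025 is a Monday, so the first Monday is September 1 and the second is September 8.
September 14, 2025 does not fall between 22 February and 8 September, so daylight saving is not in effect and Umosa is at UTC+03:00.
23:00 Umosa − 3h = 20:00 UTC.
1 February 2025 is a Saturday, so the first Saturday is February 1 and the third is February 15.
1 October 2025 is a Wednesday, so the first Monday is October 6 and the second is October 13.
At the standard offset (UTC+11:00), 20:00 UTC + 11h = 07:00 Varell Province standard time (rolling into the next day, 15 September 2025).
The standard-time date in Varell Province, September 15, 2025, falls between 15 February and 13 October, so daylight saving is in effect and Varell Province is at UTC+12:00.
20:00 UTC + 12h = 08:00 Varell Province (rolling into the next day, 15 September 2025).

08:00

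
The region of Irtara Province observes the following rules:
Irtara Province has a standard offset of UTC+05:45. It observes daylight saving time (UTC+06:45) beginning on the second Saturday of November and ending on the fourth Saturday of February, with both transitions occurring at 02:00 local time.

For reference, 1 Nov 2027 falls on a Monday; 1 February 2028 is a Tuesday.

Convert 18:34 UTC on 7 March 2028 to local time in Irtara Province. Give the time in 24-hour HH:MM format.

1 November 2027 is a Monday, so the first Saturday is November 6 and the second is November 13.
1 February 2028 is a Tuesday, so the first Saturday is February 5 and the fourth is February 26.
At the standard offset (UTC+05:45), 18:34 UTC + 5h45m = 00:19 Irtara Province standard time (rolling into the next day, 8 March 2028).
The standard-time date in Irtara Province, 8 March 2028, does not fall between 13 November 2027 and 26 February 2028, so daylight saving is not in effect and Irtara Province is at UTC+05:45.
18:34 UTC + 5h45m = 00:19 local (rolling into the next day, 8 March 2028).

00:19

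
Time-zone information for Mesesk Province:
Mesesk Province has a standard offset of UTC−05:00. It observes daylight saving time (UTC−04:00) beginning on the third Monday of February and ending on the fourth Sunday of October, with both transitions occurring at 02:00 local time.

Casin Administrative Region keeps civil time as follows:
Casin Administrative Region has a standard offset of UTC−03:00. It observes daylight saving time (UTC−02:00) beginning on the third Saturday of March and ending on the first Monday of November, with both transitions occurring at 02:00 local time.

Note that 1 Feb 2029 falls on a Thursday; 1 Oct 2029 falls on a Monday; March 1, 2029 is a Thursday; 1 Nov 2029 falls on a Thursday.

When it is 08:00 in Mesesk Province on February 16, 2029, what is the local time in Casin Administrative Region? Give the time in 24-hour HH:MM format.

1 February 2029 is a Thursday, so the first Monday is February 5 and the third is February 19.
1 October 2029 is a Monday, so the first Sunday is October 7 and the fourth is October 28.
February 16, 2029 does not fall between 19 February and 28 October, so daylight saving is not in effect and Mesesk Province is at UTC−05:00.
08:00 Mesesk Province + 5h = 13:00 UTC.
1 March 2029 is a Thursday, so the first Saturday is March 3 and the third is March 17.
1 November 2029 is a Thursday, so the first Monday is November 5.
At the standard offset (UTC−03:00), 13:00 UTC − 3h = 10:00 Casin Administrative Region standard time.
Daylight saving runs 17 March – 5 November; the standard-time date in Casin Administrative Region, February 16, 2029, is outside that window, so Casin Administrative Region is on standard time at UTC−03:00.
13:00 UTC − 3h = 10:00 Casin Administrative Region.

10:00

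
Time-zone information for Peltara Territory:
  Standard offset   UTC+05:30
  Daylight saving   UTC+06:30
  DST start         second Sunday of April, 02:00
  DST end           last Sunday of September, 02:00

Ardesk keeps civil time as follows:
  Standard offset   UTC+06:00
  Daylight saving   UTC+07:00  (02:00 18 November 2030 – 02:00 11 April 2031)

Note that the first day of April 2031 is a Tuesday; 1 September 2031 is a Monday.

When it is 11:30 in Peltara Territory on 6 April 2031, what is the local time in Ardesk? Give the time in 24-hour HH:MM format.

13:00

1 April 2031 is a Tuesday, so the first Sunday is April 6 and the second is April 13.
1 September 2031 is a Monday, so Sundays fall on 7, 14, 21, 28; the last is September 28.
6 April 2031 is outside the daylight-saving period (13 April – 28 September), so Peltara Territory is on standard time, UTC+05:30.
11:30 Peltara Territory − 5h30m = 06:00 UTC.
At the standard offset (UTC+06:00), 06:00 UTC + 6h = 12:00 Ardesk standard time.
The standard-time date in Ardesk, 6 April 2031, lies within the daylight-saving period (18 November 2030 – 11 April 2031), so Ardesk is on daylight time, UTC+07:00.
06:00 UTC + 7h = 13:00 Ardesk.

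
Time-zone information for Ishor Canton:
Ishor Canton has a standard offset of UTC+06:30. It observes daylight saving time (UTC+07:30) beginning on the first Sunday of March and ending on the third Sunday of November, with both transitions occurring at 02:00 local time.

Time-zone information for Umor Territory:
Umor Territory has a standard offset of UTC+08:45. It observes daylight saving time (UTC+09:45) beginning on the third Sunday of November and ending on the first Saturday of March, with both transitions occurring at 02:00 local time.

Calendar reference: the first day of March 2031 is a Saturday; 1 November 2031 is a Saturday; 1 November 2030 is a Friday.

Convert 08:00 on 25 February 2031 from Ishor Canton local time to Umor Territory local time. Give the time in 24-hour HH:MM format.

11:15

1 March 2031 is a Saturday, so the first Sunday is March 2.
1 November 2031 is a Saturday, so the first Sunday is November 2 and the third is November 16.
Daylight saving runs 2 March – 16 November; 25 February 2031 is outside that window, so Ishor Canton is on standard time at UTC+06:30.
08:00 Ishor Canton − 6h30m = 01:30 UTC.
1 November 2030 is a Friday, so the first Sunday is November 3 and the third is November 17.
1 March 2031 is a Saturday, so the first Saturday is March 1.
At the standard offset (UTC+08:45), 01:30 UTC + 8h45m = 10:15 Umor Territory standard time.
The standard-time date in Umor Territory, 25 February 2031, lies within the daylight-saving period (17 November 2030 – 1 March 2031), so Umor Territory is on daylight time, UTC+09:45.
01:30 UTC + 9h45m = 11:15 Umor Territory.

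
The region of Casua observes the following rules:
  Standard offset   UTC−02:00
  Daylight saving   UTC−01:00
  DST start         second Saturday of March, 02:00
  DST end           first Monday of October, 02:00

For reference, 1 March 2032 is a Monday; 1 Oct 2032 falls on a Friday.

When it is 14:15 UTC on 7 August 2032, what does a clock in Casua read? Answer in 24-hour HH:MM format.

1 March 2032 is a Monday, so the first Saturday is March 6 and the second is March 13.
1 October 2032 is a Friday, so the first Monday is October 4.
At the standard offset (UTC−02:00), 14:15 UTC − 2h = 12:15 Casua standard time.
Daylight saving runs 13 March – 4 October; the standard-time date in Casua, 7 August 2032, is inside that window, so Casua is at UTC−01:00.
14:15 UTC − 1h = 13:15 local.

13:15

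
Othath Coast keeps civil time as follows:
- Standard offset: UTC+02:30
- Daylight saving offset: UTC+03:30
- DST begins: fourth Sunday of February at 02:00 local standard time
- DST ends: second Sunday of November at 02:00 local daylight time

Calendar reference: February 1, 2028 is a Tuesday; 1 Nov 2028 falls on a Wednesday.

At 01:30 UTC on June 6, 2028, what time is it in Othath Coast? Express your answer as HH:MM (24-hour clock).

1 February 2028 is a Tuesday, so the first Sunday is February 6 and the fourth is February 27.
1 November 2028 is a Wednesday, so the first Sunday is November 5 and the second is November 12.
At the standard offset (UTC+02:30), 01:30 UTC + 2h30m = 04:00 Othath Coast standard time.
The standard-time date in Othath Coast, June 6, 2028, falls between 27 February and 12 November, so daylight saving is in effect and Othath Coast is at UTC+03:30.
01:30 UTC + 3h30m = 05:00 local.

05:00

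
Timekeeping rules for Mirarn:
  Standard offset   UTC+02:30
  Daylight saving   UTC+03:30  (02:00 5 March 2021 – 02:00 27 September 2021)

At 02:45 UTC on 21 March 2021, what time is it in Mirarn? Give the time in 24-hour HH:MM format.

At the standard offset (UTC+02:30), 02:45 UTC + 2h30m = 05:15 Mirarn standard time.
The standard-time date in Mirarn, 21 March 2021, falls between 5 March and 27 September, so daylight saving is in effect and Mirarn is at UTC+03:30.
02:45 UTC + 3h30m = 06:15 local.

06:15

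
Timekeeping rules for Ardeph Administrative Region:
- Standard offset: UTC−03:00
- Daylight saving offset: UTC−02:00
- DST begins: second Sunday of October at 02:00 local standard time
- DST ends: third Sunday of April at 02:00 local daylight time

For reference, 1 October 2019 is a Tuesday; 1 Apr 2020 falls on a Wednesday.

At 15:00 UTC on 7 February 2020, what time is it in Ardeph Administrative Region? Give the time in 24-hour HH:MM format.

1 October 2019 is a Tuesday, so the first Sunday is October 6 and the second is October 13.
1 April 2020 is a Wednesday, so the first Sunday is April 5 and the third is April 19.
At the standard offset (UTC−03:00), 15:00 UTC − 3h = 12:00 Ardeph Administrative Region standard time.
Daylight saving runs 13 October 2019 – 19 April 2020; the standard-time date in Ardeph Administrative Region, 7 February 2020, is inside that window, so Ardeph Administrative Region is at UTC−02:00.
15:00 UTC − 2h = 13:00 local.

13:00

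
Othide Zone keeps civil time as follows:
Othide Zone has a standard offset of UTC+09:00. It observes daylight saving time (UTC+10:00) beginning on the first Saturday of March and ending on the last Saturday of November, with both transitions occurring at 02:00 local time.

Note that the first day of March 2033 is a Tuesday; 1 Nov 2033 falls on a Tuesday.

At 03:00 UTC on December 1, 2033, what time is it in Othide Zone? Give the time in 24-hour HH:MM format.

12:00

1 March 2033 is a Tuesday, so the first Saturday is March 5.
1 November 2033 is a Tuesday, so Saturdays fall on 5, 12, 19, 26; the last is November 26.
At the standard offset (UTC+09:00), 03:00 UTC + 9h = 12:00 Othide Zone standard time.
The standard-time date in Othide Zone, December 1, 2033, is outside the daylight-saving period (5 March – 26 November), so Othide Zone is on standard time, UTC+09:00.
03:00 UTC + 9h = 12:00 local.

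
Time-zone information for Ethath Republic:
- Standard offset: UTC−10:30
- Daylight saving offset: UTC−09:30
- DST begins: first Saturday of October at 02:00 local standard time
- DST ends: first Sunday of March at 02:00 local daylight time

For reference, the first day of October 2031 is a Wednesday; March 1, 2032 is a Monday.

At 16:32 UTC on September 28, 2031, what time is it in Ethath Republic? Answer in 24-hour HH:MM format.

06:02

1 October 2031 is a Wednesday, so the first Saturday is October 4.
1 March 2032 is a Monday, so the first Sunday is March 7.
At the standard offset (UTC−10:30), 16:32 UTC − 10h30m = 06:02 Ethath Republic standard time.
The standard-time date in Ethath Republic, September 28, 2031, does not fall between 4 October 2031 and 7 March 2032, so daylight saving is not in effect and Ethath Republic is at UTC−10:30.
16:32 UTC − 10h30m = 06:02 local.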